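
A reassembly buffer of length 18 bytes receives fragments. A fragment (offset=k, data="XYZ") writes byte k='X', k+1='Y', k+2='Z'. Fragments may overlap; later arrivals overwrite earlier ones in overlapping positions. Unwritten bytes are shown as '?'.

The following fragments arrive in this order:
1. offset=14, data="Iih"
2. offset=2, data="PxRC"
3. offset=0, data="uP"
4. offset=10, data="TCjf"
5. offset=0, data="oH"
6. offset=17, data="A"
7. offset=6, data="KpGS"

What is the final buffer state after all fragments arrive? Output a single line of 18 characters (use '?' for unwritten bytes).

Fragment 1: offset=14 data="Iih" -> buffer=??????????????Iih?
Fragment 2: offset=2 data="PxRC" -> buffer=??PxRC????????Iih?
Fragment 3: offset=0 data="uP" -> buffer=uPPxRC????????Iih?
Fragment 4: offset=10 data="TCjf" -> buffer=uPPxRC????TCjfIih?
Fragment 5: offset=0 data="oH" -> buffer=oHPxRC????TCjfIih?
Fragment 6: offset=17 data="A" -> buffer=oHPxRC????TCjfIihA
Fragment 7: offset=6 data="KpGS" -> buffer=oHPxRCKpGSTCjfIihA

Answer: oHPxRCKpGSTCjfIihA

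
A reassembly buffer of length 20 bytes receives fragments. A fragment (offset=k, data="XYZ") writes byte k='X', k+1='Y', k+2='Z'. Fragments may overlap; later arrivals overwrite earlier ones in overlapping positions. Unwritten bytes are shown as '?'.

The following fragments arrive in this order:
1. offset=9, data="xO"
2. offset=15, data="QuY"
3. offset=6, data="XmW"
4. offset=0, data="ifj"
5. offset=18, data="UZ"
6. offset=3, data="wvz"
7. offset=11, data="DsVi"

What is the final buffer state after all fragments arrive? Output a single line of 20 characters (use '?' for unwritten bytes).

Answer: ifjwvzXmWxODsViQuYUZ

Derivation:
Fragment 1: offset=9 data="xO" -> buffer=?????????xO?????????
Fragment 2: offset=15 data="QuY" -> buffer=?????????xO????QuY??
Fragment 3: offset=6 data="XmW" -> buffer=??????XmWxO????QuY??
Fragment 4: offset=0 data="ifj" -> buffer=ifj???XmWxO????QuY??
Fragment 5: offset=18 data="UZ" -> buffer=ifj???XmWxO????QuYUZ
Fragment 6: offset=3 data="wvz" -> buffer=ifjwvzXmWxO????QuYUZ
Fragment 7: offset=11 data="DsVi" -> buffer=ifjwvzXmWxODsViQuYUZ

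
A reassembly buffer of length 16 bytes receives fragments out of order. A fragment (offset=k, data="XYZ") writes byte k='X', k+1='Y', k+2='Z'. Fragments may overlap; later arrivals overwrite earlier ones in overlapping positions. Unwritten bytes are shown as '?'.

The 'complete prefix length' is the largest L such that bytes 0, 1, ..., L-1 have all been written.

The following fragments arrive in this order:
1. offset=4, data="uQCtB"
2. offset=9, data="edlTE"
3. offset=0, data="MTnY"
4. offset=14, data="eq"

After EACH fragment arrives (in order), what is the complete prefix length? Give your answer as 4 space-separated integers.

Answer: 0 0 14 16

Derivation:
Fragment 1: offset=4 data="uQCtB" -> buffer=????uQCtB??????? -> prefix_len=0
Fragment 2: offset=9 data="edlTE" -> buffer=????uQCtBedlTE?? -> prefix_len=0
Fragment 3: offset=0 data="MTnY" -> buffer=MTnYuQCtBedlTE?? -> prefix_len=14
Fragment 4: offset=14 data="eq" -> buffer=MTnYuQCtBedlTEeq -> prefix_len=16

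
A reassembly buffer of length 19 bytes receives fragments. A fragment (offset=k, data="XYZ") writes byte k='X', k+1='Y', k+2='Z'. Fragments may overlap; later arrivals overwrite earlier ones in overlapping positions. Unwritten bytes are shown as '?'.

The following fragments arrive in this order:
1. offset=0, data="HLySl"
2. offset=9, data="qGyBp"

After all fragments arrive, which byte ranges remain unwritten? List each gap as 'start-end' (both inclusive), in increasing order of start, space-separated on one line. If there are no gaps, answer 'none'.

Answer: 5-8 14-18

Derivation:
Fragment 1: offset=0 len=5
Fragment 2: offset=9 len=5
Gaps: 5-8 14-18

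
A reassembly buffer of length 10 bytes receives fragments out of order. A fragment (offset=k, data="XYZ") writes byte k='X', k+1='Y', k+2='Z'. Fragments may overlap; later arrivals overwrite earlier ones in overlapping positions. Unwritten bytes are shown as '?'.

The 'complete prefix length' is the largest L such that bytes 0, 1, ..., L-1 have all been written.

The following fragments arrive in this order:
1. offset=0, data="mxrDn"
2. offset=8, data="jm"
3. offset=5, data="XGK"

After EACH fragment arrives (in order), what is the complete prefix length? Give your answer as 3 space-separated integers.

Answer: 5 5 10

Derivation:
Fragment 1: offset=0 data="mxrDn" -> buffer=mxrDn????? -> prefix_len=5
Fragment 2: offset=8 data="jm" -> buffer=mxrDn???jm -> prefix_len=5
Fragment 3: offset=5 data="XGK" -> buffer=mxrDnXGKjm -> prefix_len=10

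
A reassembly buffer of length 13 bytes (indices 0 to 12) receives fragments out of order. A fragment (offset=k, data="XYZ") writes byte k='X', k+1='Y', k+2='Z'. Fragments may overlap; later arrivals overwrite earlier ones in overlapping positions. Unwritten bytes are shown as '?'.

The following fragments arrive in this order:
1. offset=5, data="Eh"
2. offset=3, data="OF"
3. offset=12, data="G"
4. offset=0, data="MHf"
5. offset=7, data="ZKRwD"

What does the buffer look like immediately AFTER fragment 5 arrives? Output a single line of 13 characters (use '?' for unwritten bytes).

Answer: MHfOFEhZKRwDG

Derivation:
Fragment 1: offset=5 data="Eh" -> buffer=?????Eh??????
Fragment 2: offset=3 data="OF" -> buffer=???OFEh??????
Fragment 3: offset=12 data="G" -> buffer=???OFEh?????G
Fragment 4: offset=0 data="MHf" -> buffer=MHfOFEh?????G
Fragment 5: offset=7 data="ZKRwD" -> buffer=MHfOFEhZKRwDG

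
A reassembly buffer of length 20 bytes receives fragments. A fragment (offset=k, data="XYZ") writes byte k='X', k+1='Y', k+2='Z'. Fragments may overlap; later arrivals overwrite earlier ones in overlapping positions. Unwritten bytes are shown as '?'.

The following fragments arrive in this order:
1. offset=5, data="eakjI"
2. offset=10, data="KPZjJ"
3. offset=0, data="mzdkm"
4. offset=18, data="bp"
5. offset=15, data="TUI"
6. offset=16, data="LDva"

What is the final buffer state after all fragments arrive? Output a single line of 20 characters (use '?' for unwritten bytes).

Fragment 1: offset=5 data="eakjI" -> buffer=?????eakjI??????????
Fragment 2: offset=10 data="KPZjJ" -> buffer=?????eakjIKPZjJ?????
Fragment 3: offset=0 data="mzdkm" -> buffer=mzdkmeakjIKPZjJ?????
Fragment 4: offset=18 data="bp" -> buffer=mzdkmeakjIKPZjJ???bp
Fragment 5: offset=15 data="TUI" -> buffer=mzdkmeakjIKPZjJTUIbp
Fragment 6: offset=16 data="LDva" -> buffer=mzdkmeakjIKPZjJTLDva

Answer: mzdkmeakjIKPZjJTLDva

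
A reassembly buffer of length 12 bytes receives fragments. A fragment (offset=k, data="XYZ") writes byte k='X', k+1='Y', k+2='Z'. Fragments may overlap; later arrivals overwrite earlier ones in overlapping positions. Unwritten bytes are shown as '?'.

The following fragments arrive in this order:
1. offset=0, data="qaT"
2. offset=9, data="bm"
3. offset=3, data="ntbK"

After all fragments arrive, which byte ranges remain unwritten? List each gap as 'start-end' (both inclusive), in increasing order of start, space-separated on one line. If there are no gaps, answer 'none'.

Fragment 1: offset=0 len=3
Fragment 2: offset=9 len=2
Fragment 3: offset=3 len=4
Gaps: 7-8 11-11

Answer: 7-8 11-11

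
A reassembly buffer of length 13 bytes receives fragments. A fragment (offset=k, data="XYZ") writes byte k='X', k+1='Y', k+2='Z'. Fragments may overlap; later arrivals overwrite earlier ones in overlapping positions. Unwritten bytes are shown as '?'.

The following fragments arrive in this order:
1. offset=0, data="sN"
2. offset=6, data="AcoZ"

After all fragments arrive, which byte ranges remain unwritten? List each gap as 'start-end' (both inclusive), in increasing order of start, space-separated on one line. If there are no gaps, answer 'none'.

Fragment 1: offset=0 len=2
Fragment 2: offset=6 len=4
Gaps: 2-5 10-12

Answer: 2-5 10-12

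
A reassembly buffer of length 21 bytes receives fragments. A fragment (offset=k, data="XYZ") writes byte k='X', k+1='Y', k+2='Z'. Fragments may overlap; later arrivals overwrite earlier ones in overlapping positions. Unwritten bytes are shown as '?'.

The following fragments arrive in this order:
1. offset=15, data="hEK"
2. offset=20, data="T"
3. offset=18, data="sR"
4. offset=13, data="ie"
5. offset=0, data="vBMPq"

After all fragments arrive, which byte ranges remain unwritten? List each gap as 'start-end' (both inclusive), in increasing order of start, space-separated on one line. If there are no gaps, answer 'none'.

Answer: 5-12

Derivation:
Fragment 1: offset=15 len=3
Fragment 2: offset=20 len=1
Fragment 3: offset=18 len=2
Fragment 4: offset=13 len=2
Fragment 5: offset=0 len=5
Gaps: 5-12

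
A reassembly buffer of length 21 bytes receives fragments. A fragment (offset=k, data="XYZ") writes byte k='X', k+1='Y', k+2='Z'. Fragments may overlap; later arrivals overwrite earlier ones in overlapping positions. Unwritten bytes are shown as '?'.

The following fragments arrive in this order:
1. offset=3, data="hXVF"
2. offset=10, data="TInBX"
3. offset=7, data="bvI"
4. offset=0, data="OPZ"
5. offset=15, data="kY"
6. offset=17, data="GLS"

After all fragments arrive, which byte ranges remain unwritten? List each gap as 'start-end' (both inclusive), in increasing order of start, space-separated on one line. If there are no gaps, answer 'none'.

Fragment 1: offset=3 len=4
Fragment 2: offset=10 len=5
Fragment 3: offset=7 len=3
Fragment 4: offset=0 len=3
Fragment 5: offset=15 len=2
Fragment 6: offset=17 len=3
Gaps: 20-20

Answer: 20-20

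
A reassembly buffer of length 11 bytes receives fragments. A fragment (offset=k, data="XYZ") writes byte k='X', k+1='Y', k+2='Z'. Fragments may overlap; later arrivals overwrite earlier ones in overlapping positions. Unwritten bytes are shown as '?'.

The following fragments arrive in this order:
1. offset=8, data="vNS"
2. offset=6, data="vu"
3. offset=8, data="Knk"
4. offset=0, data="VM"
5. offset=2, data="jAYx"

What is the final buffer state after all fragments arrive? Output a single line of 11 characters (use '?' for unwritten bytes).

Answer: VMjAYxvuKnk

Derivation:
Fragment 1: offset=8 data="vNS" -> buffer=????????vNS
Fragment 2: offset=6 data="vu" -> buffer=??????vuvNS
Fragment 3: offset=8 data="Knk" -> buffer=??????vuKnk
Fragment 4: offset=0 data="VM" -> buffer=VM????vuKnk
Fragment 5: offset=2 data="jAYx" -> buffer=VMjAYxvuKnk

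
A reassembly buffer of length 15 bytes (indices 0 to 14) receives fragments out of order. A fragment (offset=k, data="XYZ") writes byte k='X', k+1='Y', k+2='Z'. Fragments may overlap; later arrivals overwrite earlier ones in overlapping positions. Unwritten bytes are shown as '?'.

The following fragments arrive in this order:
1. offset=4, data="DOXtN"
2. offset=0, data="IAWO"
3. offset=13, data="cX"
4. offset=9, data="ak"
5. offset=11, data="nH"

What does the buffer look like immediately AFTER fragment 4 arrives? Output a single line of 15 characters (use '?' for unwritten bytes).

Answer: IAWODOXtNak??cX

Derivation:
Fragment 1: offset=4 data="DOXtN" -> buffer=????DOXtN??????
Fragment 2: offset=0 data="IAWO" -> buffer=IAWODOXtN??????
Fragment 3: offset=13 data="cX" -> buffer=IAWODOXtN????cX
Fragment 4: offset=9 data="ak" -> buffer=IAWODOXtNak??cX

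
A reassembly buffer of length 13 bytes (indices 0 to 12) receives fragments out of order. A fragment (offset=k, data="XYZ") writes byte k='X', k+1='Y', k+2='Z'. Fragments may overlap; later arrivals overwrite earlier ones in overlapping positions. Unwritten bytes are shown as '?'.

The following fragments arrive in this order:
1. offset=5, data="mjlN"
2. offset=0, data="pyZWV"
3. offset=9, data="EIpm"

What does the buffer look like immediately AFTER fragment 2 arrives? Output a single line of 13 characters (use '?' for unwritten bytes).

Answer: pyZWVmjlN????

Derivation:
Fragment 1: offset=5 data="mjlN" -> buffer=?????mjlN????
Fragment 2: offset=0 data="pyZWV" -> buffer=pyZWVmjlN????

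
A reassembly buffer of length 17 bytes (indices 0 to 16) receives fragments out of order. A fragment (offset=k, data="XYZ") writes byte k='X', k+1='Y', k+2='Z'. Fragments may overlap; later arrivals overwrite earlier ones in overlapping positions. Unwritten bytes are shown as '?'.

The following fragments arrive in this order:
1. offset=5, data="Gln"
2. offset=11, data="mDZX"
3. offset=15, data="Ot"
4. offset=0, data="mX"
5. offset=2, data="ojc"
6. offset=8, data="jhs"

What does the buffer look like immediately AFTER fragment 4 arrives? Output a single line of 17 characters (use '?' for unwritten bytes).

Answer: mX???Gln???mDZXOt

Derivation:
Fragment 1: offset=5 data="Gln" -> buffer=?????Gln?????????
Fragment 2: offset=11 data="mDZX" -> buffer=?????Gln???mDZX??
Fragment 3: offset=15 data="Ot" -> buffer=?????Gln???mDZXOt
Fragment 4: offset=0 data="mX" -> buffer=mX???Gln???mDZXOt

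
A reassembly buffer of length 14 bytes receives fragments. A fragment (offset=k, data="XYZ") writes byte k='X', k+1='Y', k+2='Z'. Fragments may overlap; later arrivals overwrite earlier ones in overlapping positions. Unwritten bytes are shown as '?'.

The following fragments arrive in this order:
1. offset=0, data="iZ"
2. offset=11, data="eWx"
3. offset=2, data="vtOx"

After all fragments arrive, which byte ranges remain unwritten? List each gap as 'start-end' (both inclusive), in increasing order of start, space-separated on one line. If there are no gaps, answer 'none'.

Answer: 6-10

Derivation:
Fragment 1: offset=0 len=2
Fragment 2: offset=11 len=3
Fragment 3: offset=2 len=4
Gaps: 6-10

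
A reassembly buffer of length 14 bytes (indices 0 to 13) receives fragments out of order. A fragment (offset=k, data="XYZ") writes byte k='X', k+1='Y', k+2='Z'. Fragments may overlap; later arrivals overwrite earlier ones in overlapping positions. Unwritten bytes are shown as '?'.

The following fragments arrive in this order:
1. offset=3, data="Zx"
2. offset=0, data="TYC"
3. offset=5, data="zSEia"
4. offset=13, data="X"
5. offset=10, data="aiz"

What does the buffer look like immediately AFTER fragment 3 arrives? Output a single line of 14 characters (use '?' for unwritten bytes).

Fragment 1: offset=3 data="Zx" -> buffer=???Zx?????????
Fragment 2: offset=0 data="TYC" -> buffer=TYCZx?????????
Fragment 3: offset=5 data="zSEia" -> buffer=TYCZxzSEia????

Answer: TYCZxzSEia????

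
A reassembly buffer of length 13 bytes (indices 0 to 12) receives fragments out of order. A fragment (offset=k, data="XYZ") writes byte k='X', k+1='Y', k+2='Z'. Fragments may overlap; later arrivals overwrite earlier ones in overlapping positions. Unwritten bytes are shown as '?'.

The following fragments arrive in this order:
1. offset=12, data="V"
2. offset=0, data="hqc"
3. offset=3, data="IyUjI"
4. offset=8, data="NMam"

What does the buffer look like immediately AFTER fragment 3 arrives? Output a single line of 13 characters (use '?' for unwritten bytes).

Fragment 1: offset=12 data="V" -> buffer=????????????V
Fragment 2: offset=0 data="hqc" -> buffer=hqc?????????V
Fragment 3: offset=3 data="IyUjI" -> buffer=hqcIyUjI????V

Answer: hqcIyUjI????V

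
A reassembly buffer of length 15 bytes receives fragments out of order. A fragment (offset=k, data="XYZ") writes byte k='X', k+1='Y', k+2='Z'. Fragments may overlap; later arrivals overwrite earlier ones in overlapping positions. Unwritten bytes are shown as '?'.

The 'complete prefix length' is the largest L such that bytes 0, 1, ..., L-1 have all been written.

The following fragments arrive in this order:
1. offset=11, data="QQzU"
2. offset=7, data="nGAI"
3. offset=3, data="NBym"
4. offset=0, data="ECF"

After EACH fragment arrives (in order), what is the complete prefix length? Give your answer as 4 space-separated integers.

Answer: 0 0 0 15

Derivation:
Fragment 1: offset=11 data="QQzU" -> buffer=???????????QQzU -> prefix_len=0
Fragment 2: offset=7 data="nGAI" -> buffer=???????nGAIQQzU -> prefix_len=0
Fragment 3: offset=3 data="NBym" -> buffer=???NBymnGAIQQzU -> prefix_len=0
Fragment 4: offset=0 data="ECF" -> buffer=ECFNBymnGAIQQzU -> prefix_len=15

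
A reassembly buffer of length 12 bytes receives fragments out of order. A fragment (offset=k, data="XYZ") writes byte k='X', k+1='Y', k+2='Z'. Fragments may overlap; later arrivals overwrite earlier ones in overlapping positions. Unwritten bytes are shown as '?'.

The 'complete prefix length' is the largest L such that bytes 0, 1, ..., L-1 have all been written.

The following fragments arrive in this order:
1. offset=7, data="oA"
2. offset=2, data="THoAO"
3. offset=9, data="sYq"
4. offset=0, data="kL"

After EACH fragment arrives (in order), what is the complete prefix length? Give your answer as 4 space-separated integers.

Fragment 1: offset=7 data="oA" -> buffer=???????oA??? -> prefix_len=0
Fragment 2: offset=2 data="THoAO" -> buffer=??THoAOoA??? -> prefix_len=0
Fragment 3: offset=9 data="sYq" -> buffer=??THoAOoAsYq -> prefix_len=0
Fragment 4: offset=0 data="kL" -> buffer=kLTHoAOoAsYq -> prefix_len=12

Answer: 0 0 0 12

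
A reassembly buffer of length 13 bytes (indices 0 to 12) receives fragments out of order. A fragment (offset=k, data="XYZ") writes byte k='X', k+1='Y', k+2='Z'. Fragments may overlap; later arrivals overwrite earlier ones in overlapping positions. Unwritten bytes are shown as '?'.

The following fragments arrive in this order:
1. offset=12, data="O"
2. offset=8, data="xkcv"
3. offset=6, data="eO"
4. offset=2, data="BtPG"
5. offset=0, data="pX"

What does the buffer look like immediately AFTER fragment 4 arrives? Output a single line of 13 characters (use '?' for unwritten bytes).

Answer: ??BtPGeOxkcvO

Derivation:
Fragment 1: offset=12 data="O" -> buffer=????????????O
Fragment 2: offset=8 data="xkcv" -> buffer=????????xkcvO
Fragment 3: offset=6 data="eO" -> buffer=??????eOxkcvO
Fragment 4: offset=2 data="BtPG" -> buffer=??BtPGeOxkcvO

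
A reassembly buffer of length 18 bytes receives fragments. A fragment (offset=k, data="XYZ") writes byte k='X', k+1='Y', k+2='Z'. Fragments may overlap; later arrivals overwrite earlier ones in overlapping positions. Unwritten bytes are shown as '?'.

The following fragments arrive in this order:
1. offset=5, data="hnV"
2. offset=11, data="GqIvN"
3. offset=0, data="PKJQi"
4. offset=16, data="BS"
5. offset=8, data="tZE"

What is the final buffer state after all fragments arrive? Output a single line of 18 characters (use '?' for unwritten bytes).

Answer: PKJQihnVtZEGqIvNBS

Derivation:
Fragment 1: offset=5 data="hnV" -> buffer=?????hnV??????????
Fragment 2: offset=11 data="GqIvN" -> buffer=?????hnV???GqIvN??
Fragment 3: offset=0 data="PKJQi" -> buffer=PKJQihnV???GqIvN??
Fragment 4: offset=16 data="BS" -> buffer=PKJQihnV???GqIvNBS
Fragment 5: offset=8 data="tZE" -> buffer=PKJQihnVtZEGqIvNBS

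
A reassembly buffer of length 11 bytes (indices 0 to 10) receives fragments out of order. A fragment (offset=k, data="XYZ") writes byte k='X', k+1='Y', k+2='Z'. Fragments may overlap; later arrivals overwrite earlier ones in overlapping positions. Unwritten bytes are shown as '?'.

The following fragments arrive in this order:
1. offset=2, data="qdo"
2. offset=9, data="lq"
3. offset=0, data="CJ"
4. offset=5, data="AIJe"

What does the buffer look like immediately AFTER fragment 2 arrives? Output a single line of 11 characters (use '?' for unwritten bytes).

Fragment 1: offset=2 data="qdo" -> buffer=??qdo??????
Fragment 2: offset=9 data="lq" -> buffer=??qdo????lq

Answer: ??qdo????lq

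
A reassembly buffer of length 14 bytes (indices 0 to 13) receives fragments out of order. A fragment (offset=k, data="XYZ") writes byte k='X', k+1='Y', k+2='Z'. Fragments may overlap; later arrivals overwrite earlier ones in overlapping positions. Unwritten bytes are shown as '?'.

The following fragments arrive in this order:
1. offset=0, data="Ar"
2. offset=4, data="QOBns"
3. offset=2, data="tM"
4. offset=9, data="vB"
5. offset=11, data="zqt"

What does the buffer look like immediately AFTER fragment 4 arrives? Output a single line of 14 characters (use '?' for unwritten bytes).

Fragment 1: offset=0 data="Ar" -> buffer=Ar????????????
Fragment 2: offset=4 data="QOBns" -> buffer=Ar??QOBns?????
Fragment 3: offset=2 data="tM" -> buffer=ArtMQOBns?????
Fragment 4: offset=9 data="vB" -> buffer=ArtMQOBnsvB???

Answer: ArtMQOBnsvB???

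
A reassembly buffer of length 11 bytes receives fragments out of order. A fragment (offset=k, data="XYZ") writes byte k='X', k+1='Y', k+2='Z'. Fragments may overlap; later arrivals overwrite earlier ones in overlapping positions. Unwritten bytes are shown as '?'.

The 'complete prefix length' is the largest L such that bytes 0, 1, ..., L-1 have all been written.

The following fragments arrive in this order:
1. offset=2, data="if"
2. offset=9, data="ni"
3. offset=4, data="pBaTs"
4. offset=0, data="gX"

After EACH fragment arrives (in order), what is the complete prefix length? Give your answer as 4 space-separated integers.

Answer: 0 0 0 11

Derivation:
Fragment 1: offset=2 data="if" -> buffer=??if??????? -> prefix_len=0
Fragment 2: offset=9 data="ni" -> buffer=??if?????ni -> prefix_len=0
Fragment 3: offset=4 data="pBaTs" -> buffer=??ifpBaTsni -> prefix_len=0
Fragment 4: offset=0 data="gX" -> buffer=gXifpBaTsni -> prefix_len=11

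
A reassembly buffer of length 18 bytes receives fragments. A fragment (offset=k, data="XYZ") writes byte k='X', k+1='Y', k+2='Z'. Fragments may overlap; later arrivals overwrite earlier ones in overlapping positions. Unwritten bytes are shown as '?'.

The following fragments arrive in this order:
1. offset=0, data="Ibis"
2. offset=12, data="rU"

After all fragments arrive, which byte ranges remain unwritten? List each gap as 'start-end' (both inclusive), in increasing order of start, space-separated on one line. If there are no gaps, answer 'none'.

Fragment 1: offset=0 len=4
Fragment 2: offset=12 len=2
Gaps: 4-11 14-17

Answer: 4-11 14-17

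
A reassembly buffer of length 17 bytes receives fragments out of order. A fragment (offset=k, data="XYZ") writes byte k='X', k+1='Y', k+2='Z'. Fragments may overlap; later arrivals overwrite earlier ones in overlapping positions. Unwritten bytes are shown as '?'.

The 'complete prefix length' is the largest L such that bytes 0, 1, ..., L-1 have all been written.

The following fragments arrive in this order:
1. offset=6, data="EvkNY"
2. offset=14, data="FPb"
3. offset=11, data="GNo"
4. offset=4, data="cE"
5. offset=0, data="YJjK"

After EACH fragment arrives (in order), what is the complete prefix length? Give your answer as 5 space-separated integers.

Answer: 0 0 0 0 17

Derivation:
Fragment 1: offset=6 data="EvkNY" -> buffer=??????EvkNY?????? -> prefix_len=0
Fragment 2: offset=14 data="FPb" -> buffer=??????EvkNY???FPb -> prefix_len=0
Fragment 3: offset=11 data="GNo" -> buffer=??????EvkNYGNoFPb -> prefix_len=0
Fragment 4: offset=4 data="cE" -> buffer=????cEEvkNYGNoFPb -> prefix_len=0
Fragment 5: offset=0 data="YJjK" -> buffer=YJjKcEEvkNYGNoFPb -> prefix_len=17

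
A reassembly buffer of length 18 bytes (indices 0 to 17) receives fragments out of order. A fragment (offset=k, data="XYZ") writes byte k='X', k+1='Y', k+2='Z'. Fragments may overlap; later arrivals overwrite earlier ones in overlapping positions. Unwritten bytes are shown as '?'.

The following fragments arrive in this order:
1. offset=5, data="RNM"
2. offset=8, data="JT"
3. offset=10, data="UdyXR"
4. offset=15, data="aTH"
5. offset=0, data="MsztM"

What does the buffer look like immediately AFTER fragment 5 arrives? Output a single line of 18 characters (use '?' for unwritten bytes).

Fragment 1: offset=5 data="RNM" -> buffer=?????RNM??????????
Fragment 2: offset=8 data="JT" -> buffer=?????RNMJT????????
Fragment 3: offset=10 data="UdyXR" -> buffer=?????RNMJTUdyXR???
Fragment 4: offset=15 data="aTH" -> buffer=?????RNMJTUdyXRaTH
Fragment 5: offset=0 data="MsztM" -> buffer=MsztMRNMJTUdyXRaTH

Answer: MsztMRNMJTUdyXRaTH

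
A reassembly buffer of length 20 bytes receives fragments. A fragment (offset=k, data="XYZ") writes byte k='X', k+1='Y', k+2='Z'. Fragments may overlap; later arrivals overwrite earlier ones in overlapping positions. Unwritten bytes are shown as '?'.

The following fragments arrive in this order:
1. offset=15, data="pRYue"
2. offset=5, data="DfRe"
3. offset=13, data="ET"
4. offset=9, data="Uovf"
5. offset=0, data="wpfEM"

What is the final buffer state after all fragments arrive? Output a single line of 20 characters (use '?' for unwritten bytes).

Answer: wpfEMDfReUovfETpRYue

Derivation:
Fragment 1: offset=15 data="pRYue" -> buffer=???????????????pRYue
Fragment 2: offset=5 data="DfRe" -> buffer=?????DfRe??????pRYue
Fragment 3: offset=13 data="ET" -> buffer=?????DfRe????ETpRYue
Fragment 4: offset=9 data="Uovf" -> buffer=?????DfReUovfETpRYue
Fragment 5: offset=0 data="wpfEM" -> buffer=wpfEMDfReUovfETpRYue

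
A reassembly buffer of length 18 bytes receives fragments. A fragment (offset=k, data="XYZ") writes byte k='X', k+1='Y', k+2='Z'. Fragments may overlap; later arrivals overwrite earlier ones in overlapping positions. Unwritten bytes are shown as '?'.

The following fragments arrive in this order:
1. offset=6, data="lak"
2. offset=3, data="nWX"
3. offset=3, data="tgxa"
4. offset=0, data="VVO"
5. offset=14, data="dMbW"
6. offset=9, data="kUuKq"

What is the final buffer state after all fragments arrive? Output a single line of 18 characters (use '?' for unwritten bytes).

Fragment 1: offset=6 data="lak" -> buffer=??????lak?????????
Fragment 2: offset=3 data="nWX" -> buffer=???nWXlak?????????
Fragment 3: offset=3 data="tgxa" -> buffer=???tgxaak?????????
Fragment 4: offset=0 data="VVO" -> buffer=VVOtgxaak?????????
Fragment 5: offset=14 data="dMbW" -> buffer=VVOtgxaak?????dMbW
Fragment 6: offset=9 data="kUuKq" -> buffer=VVOtgxaakkUuKqdMbW

Answer: VVOtgxaakkUuKqdMbW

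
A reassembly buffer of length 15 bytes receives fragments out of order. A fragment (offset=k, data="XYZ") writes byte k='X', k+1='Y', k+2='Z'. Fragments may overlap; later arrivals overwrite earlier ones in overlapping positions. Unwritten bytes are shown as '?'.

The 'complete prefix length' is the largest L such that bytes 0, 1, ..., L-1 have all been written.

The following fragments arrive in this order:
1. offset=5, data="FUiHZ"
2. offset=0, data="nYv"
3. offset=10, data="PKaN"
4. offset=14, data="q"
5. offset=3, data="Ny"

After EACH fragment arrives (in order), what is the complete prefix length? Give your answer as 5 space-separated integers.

Answer: 0 3 3 3 15

Derivation:
Fragment 1: offset=5 data="FUiHZ" -> buffer=?????FUiHZ????? -> prefix_len=0
Fragment 2: offset=0 data="nYv" -> buffer=nYv??FUiHZ????? -> prefix_len=3
Fragment 3: offset=10 data="PKaN" -> buffer=nYv??FUiHZPKaN? -> prefix_len=3
Fragment 4: offset=14 data="q" -> buffer=nYv??FUiHZPKaNq -> prefix_len=3
Fragment 5: offset=3 data="Ny" -> buffer=nYvNyFUiHZPKaNq -> prefix_len=15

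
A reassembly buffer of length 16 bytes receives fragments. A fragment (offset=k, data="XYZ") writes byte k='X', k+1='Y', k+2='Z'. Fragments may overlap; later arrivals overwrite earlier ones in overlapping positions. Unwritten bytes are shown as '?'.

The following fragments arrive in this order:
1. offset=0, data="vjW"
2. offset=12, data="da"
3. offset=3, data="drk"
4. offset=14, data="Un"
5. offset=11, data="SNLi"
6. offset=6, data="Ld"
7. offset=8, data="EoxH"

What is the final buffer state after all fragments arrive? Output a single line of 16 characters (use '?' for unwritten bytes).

Answer: vjWdrkLdEoxHNLin

Derivation:
Fragment 1: offset=0 data="vjW" -> buffer=vjW?????????????
Fragment 2: offset=12 data="da" -> buffer=vjW?????????da??
Fragment 3: offset=3 data="drk" -> buffer=vjWdrk??????da??
Fragment 4: offset=14 data="Un" -> buffer=vjWdrk??????daUn
Fragment 5: offset=11 data="SNLi" -> buffer=vjWdrk?????SNLin
Fragment 6: offset=6 data="Ld" -> buffer=vjWdrkLd???SNLin
Fragment 7: offset=8 data="EoxH" -> buffer=vjWdrkLdEoxHNLin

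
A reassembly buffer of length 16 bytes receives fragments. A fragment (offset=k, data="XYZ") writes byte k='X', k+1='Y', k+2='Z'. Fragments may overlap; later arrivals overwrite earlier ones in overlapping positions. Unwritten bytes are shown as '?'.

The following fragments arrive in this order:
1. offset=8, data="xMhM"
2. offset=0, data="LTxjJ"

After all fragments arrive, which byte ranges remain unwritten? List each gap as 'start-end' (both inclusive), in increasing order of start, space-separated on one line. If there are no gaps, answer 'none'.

Fragment 1: offset=8 len=4
Fragment 2: offset=0 len=5
Gaps: 5-7 12-15

Answer: 5-7 12-15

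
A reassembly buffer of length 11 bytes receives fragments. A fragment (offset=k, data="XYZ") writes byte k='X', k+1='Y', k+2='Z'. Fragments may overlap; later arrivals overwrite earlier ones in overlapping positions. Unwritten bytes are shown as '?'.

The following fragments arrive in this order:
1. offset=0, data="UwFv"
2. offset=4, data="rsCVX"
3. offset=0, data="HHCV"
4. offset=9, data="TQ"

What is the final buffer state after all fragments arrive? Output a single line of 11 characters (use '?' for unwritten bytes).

Fragment 1: offset=0 data="UwFv" -> buffer=UwFv???????
Fragment 2: offset=4 data="rsCVX" -> buffer=UwFvrsCVX??
Fragment 3: offset=0 data="HHCV" -> buffer=HHCVrsCVX??
Fragment 4: offset=9 data="TQ" -> buffer=HHCVrsCVXTQ

Answer: HHCVrsCVXTQ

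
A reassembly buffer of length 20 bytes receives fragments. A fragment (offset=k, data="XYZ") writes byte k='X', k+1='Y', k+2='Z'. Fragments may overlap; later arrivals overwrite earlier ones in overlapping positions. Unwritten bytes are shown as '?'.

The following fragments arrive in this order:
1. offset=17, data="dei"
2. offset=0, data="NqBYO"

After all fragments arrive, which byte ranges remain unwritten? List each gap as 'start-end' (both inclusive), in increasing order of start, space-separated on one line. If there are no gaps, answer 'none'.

Answer: 5-16

Derivation:
Fragment 1: offset=17 len=3
Fragment 2: offset=0 len=5
Gaps: 5-16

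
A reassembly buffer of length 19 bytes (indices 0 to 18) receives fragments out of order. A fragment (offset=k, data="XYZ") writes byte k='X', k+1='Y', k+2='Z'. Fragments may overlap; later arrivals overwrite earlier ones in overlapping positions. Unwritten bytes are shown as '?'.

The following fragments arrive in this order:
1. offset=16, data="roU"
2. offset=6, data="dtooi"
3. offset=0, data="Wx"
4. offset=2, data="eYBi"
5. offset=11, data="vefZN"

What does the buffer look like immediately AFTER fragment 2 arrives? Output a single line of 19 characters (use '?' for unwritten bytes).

Fragment 1: offset=16 data="roU" -> buffer=????????????????roU
Fragment 2: offset=6 data="dtooi" -> buffer=??????dtooi?????roU

Answer: ??????dtooi?????roU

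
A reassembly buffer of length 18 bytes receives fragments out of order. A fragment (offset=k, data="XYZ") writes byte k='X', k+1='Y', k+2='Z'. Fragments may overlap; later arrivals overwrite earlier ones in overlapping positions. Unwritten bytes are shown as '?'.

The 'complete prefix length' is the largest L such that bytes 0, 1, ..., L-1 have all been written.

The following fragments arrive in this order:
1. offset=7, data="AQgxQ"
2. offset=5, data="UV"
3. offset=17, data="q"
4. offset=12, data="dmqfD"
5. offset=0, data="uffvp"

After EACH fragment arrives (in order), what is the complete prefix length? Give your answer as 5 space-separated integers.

Fragment 1: offset=7 data="AQgxQ" -> buffer=???????AQgxQ?????? -> prefix_len=0
Fragment 2: offset=5 data="UV" -> buffer=?????UVAQgxQ?????? -> prefix_len=0
Fragment 3: offset=17 data="q" -> buffer=?????UVAQgxQ?????q -> prefix_len=0
Fragment 4: offset=12 data="dmqfD" -> buffer=?????UVAQgxQdmqfDq -> prefix_len=0
Fragment 5: offset=0 data="uffvp" -> buffer=uffvpUVAQgxQdmqfDq -> prefix_len=18

Answer: 0 0 0 0 18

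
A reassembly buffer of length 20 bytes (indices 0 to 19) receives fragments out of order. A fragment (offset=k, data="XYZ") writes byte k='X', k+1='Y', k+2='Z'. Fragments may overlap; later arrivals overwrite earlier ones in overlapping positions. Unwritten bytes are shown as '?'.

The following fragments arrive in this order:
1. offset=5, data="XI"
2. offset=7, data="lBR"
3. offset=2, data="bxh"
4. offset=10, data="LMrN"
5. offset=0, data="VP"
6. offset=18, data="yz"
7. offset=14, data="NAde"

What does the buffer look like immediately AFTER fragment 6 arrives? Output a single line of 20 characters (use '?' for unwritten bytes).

Answer: VPbxhXIlBRLMrN????yz

Derivation:
Fragment 1: offset=5 data="XI" -> buffer=?????XI?????????????
Fragment 2: offset=7 data="lBR" -> buffer=?????XIlBR??????????
Fragment 3: offset=2 data="bxh" -> buffer=??bxhXIlBR??????????
Fragment 4: offset=10 data="LMrN" -> buffer=??bxhXIlBRLMrN??????
Fragment 5: offset=0 data="VP" -> buffer=VPbxhXIlBRLMrN??????
Fragment 6: offset=18 data="yz" -> buffer=VPbxhXIlBRLMrN????yz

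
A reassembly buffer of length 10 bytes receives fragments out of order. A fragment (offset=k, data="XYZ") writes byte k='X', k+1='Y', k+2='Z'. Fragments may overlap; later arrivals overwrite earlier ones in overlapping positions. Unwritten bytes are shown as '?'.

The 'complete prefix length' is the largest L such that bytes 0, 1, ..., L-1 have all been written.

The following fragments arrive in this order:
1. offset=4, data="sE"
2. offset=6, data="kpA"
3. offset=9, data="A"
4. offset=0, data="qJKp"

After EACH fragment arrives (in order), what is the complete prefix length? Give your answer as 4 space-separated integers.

Answer: 0 0 0 10

Derivation:
Fragment 1: offset=4 data="sE" -> buffer=????sE???? -> prefix_len=0
Fragment 2: offset=6 data="kpA" -> buffer=????sEkpA? -> prefix_len=0
Fragment 3: offset=9 data="A" -> buffer=????sEkpAA -> prefix_len=0
Fragment 4: offset=0 data="qJKp" -> buffer=qJKpsEkpAA -> prefix_len=10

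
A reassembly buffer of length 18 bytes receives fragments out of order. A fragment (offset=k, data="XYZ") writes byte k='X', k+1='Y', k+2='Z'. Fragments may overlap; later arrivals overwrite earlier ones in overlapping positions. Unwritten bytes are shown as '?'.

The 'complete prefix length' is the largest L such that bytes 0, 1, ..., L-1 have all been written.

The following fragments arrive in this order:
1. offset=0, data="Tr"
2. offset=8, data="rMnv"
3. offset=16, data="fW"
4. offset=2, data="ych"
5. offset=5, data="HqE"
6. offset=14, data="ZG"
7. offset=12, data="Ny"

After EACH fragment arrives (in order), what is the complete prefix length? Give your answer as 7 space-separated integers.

Fragment 1: offset=0 data="Tr" -> buffer=Tr???????????????? -> prefix_len=2
Fragment 2: offset=8 data="rMnv" -> buffer=Tr??????rMnv?????? -> prefix_len=2
Fragment 3: offset=16 data="fW" -> buffer=Tr??????rMnv????fW -> prefix_len=2
Fragment 4: offset=2 data="ych" -> buffer=Trych???rMnv????fW -> prefix_len=5
Fragment 5: offset=5 data="HqE" -> buffer=TrychHqErMnv????fW -> prefix_len=12
Fragment 6: offset=14 data="ZG" -> buffer=TrychHqErMnv??ZGfW -> prefix_len=12
Fragment 7: offset=12 data="Ny" -> buffer=TrychHqErMnvNyZGfW -> prefix_len=18

Answer: 2 2 2 5 12 12 18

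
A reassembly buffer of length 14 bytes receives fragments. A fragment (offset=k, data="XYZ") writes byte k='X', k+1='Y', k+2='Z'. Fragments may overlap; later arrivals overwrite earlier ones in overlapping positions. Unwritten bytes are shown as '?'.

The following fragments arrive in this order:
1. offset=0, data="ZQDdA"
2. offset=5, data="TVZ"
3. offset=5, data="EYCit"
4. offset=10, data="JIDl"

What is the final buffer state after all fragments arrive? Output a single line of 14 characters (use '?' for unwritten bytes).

Fragment 1: offset=0 data="ZQDdA" -> buffer=ZQDdA?????????
Fragment 2: offset=5 data="TVZ" -> buffer=ZQDdATVZ??????
Fragment 3: offset=5 data="EYCit" -> buffer=ZQDdAEYCit????
Fragment 4: offset=10 data="JIDl" -> buffer=ZQDdAEYCitJIDl

Answer: ZQDdAEYCitJIDl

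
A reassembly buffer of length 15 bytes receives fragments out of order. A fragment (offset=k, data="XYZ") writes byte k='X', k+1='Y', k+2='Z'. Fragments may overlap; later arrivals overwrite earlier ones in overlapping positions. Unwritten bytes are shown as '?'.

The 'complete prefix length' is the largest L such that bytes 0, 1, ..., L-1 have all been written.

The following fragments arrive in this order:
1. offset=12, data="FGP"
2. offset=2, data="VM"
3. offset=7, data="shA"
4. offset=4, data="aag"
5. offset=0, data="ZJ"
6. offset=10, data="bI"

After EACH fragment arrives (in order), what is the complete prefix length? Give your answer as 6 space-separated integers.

Fragment 1: offset=12 data="FGP" -> buffer=????????????FGP -> prefix_len=0
Fragment 2: offset=2 data="VM" -> buffer=??VM????????FGP -> prefix_len=0
Fragment 3: offset=7 data="shA" -> buffer=??VM???shA??FGP -> prefix_len=0
Fragment 4: offset=4 data="aag" -> buffer=??VMaagshA??FGP -> prefix_len=0
Fragment 5: offset=0 data="ZJ" -> buffer=ZJVMaagshA??FGP -> prefix_len=10
Fragment 6: offset=10 data="bI" -> buffer=ZJVMaagshAbIFGP -> prefix_len=15

Answer: 0 0 0 0 10 15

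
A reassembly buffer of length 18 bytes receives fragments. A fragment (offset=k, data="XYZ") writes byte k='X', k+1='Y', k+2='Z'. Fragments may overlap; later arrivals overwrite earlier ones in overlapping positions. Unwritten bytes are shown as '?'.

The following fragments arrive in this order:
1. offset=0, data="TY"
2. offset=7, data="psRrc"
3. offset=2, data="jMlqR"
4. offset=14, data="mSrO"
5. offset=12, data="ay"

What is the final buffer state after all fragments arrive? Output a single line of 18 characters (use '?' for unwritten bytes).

Fragment 1: offset=0 data="TY" -> buffer=TY????????????????
Fragment 2: offset=7 data="psRrc" -> buffer=TY?????psRrc??????
Fragment 3: offset=2 data="jMlqR" -> buffer=TYjMlqRpsRrc??????
Fragment 4: offset=14 data="mSrO" -> buffer=TYjMlqRpsRrc??mSrO
Fragment 5: offset=12 data="ay" -> buffer=TYjMlqRpsRrcaymSrO

Answer: TYjMlqRpsRrcaymSrO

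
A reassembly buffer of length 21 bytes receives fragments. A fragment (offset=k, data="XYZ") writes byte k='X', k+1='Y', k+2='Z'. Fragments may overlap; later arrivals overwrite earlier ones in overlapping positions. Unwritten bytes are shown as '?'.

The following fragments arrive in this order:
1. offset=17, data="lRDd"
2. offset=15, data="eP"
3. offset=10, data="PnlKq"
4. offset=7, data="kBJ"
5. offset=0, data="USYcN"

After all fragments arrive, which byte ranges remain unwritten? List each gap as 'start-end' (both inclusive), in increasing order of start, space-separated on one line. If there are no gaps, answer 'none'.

Fragment 1: offset=17 len=4
Fragment 2: offset=15 len=2
Fragment 3: offset=10 len=5
Fragment 4: offset=7 len=3
Fragment 5: offset=0 len=5
Gaps: 5-6

Answer: 5-6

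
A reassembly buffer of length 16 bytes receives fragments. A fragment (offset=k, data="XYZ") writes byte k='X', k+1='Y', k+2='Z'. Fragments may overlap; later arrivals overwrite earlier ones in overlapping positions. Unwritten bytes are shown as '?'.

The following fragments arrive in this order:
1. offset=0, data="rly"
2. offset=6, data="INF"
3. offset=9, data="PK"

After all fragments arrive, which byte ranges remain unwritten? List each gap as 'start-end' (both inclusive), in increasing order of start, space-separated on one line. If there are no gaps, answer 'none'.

Fragment 1: offset=0 len=3
Fragment 2: offset=6 len=3
Fragment 3: offset=9 len=2
Gaps: 3-5 11-15

Answer: 3-5 11-15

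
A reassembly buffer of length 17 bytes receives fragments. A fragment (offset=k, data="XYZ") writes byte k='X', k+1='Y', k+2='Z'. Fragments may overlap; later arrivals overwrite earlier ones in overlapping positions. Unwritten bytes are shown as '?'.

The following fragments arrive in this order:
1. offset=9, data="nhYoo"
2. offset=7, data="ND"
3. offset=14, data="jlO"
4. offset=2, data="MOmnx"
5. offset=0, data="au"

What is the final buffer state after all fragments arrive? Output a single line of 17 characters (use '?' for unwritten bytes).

Fragment 1: offset=9 data="nhYoo" -> buffer=?????????nhYoo???
Fragment 2: offset=7 data="ND" -> buffer=???????NDnhYoo???
Fragment 3: offset=14 data="jlO" -> buffer=???????NDnhYoojlO
Fragment 4: offset=2 data="MOmnx" -> buffer=??MOmnxNDnhYoojlO
Fragment 5: offset=0 data="au" -> buffer=auMOmnxNDnhYoojlO

Answer: auMOmnxNDnhYoojlO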